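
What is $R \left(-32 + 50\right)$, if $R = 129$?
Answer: $2322$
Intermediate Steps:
$R \left(-32 + 50\right) = 129 \left(-32 + 50\right) = 129 \cdot 18 = 2322$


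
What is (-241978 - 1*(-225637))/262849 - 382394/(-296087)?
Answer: 95673522839/77826171863 ≈ 1.2293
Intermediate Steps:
(-241978 - 1*(-225637))/262849 - 382394/(-296087) = (-241978 + 225637)*(1/262849) - 382394*(-1/296087) = -16341*1/262849 + 382394/296087 = -16341/262849 + 382394/296087 = 95673522839/77826171863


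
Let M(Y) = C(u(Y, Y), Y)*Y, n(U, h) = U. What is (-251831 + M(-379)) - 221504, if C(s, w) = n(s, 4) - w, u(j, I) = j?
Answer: -473335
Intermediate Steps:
C(s, w) = s - w
M(Y) = 0 (M(Y) = (Y - Y)*Y = 0*Y = 0)
(-251831 + M(-379)) - 221504 = (-251831 + 0) - 221504 = -251831 - 221504 = -473335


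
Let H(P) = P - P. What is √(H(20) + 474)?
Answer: √474 ≈ 21.772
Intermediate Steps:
H(P) = 0
√(H(20) + 474) = √(0 + 474) = √474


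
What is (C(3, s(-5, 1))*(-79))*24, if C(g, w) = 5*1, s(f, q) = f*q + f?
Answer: -9480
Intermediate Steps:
s(f, q) = f + f*q
C(g, w) = 5
(C(3, s(-5, 1))*(-79))*24 = (5*(-79))*24 = -395*24 = -9480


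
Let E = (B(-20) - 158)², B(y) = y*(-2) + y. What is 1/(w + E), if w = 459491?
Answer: 1/478535 ≈ 2.0897e-6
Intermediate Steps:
B(y) = -y (B(y) = -2*y + y = -y)
E = 19044 (E = (-1*(-20) - 158)² = (20 - 158)² = (-138)² = 19044)
1/(w + E) = 1/(459491 + 19044) = 1/478535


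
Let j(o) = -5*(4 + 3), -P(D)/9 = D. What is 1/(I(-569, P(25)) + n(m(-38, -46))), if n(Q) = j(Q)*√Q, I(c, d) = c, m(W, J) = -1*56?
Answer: I/(-569*I + 70*√14) ≈ -0.0014502 + 0.00066754*I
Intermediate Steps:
P(D) = -9*D
m(W, J) = -56
j(o) = -35 (j(o) = -5*7 = -35)
n(Q) = -35*√Q
1/(I(-569, P(25)) + n(m(-38, -46))) = 1/(-569 - 70*I*√14)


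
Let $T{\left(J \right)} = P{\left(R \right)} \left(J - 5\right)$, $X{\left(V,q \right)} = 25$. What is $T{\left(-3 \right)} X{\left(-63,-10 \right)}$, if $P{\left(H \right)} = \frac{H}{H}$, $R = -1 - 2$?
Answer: $-200$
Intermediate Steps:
$R = -3$ ($R = -1 - 2 = -3$)
$P{\left(H \right)} = 1$
$T{\left(J \right)} = -5 + J$ ($T{\left(J \right)} = 1 \left(J - 5\right) = 1 \left(-5 + J\right) = -5 + J$)
$T{\left(-3 \right)} X{\left(-63,-10 \right)} = \left(-5 - 3\right) 25 = \left(-8\right) 25 = -200$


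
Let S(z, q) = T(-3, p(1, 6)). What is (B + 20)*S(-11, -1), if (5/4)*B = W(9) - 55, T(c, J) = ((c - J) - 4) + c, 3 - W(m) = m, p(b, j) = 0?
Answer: 288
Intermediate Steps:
W(m) = 3 - m
T(c, J) = -4 - J + 2*c (T(c, J) = (-4 + c - J) + c = -4 - J + 2*c)
S(z, q) = -10 (S(z, q) = -4 - 1*0 + 2*(-3) = -4 + 0 - 6 = -10)
B = -244/5 (B = 4*((3 - 1*9) - 55)/5 = 4*((3 - 9) - 55)/5 = 4*(-6 - 55)/5 = (4/5)*(-61) = -244/5 ≈ -48.800)
(B + 20)*S(-11, -1) = (-244/5 + 20)*(-10) = -144/5*(-10) = 288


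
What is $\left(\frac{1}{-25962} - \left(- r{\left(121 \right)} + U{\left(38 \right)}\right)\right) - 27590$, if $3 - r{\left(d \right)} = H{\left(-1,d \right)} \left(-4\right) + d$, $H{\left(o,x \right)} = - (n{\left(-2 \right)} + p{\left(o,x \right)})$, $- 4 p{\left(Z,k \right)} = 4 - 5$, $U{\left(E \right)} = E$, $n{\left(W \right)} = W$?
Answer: $- \frac{720159919}{25962} \approx -27739.0$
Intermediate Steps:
$p{\left(Z,k \right)} = \frac{1}{4}$ ($p{\left(Z,k \right)} = - \frac{4 - 5}{4} = \left(- \frac{1}{4}\right) \left(-1\right) = \frac{1}{4}$)
$H{\left(o,x \right)} = \frac{7}{4}$ ($H{\left(o,x \right)} = - (-2 + \frac{1}{4}) = \left(-1\right) \left(- \frac{7}{4}\right) = \frac{7}{4}$)
$r{\left(d \right)} = 10 - d$ ($r{\left(d \right)} = 3 - \left(\frac{7}{4} \left(-4\right) + d\right) = 3 - \left(-7 + d\right) = 10 - d$)
$\left(\frac{1}{-25962} - \left(- r{\left(121 \right)} + U{\left(38 \right)}\right)\right) - 27590 = \left(\frac{1}{-25962} + \left(\left(10 - 121\right) - 38\right)\right) - 27590 = \left(- \frac{1}{25962} + \left(\left(10 - 121\right) - 38\right)\right) - 27590 = \left(- \frac{1}{25962} - 149\right) - 27590 = - \frac{3868339}{25962} - 27590 = - \frac{720159919}{25962}$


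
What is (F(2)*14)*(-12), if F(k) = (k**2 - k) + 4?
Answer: -1008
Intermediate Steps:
F(k) = 4 + k**2 - k
(F(2)*14)*(-12) = ((4 + 2**2 - 1*2)*14)*(-12) = ((4 + 4 - 2)*14)*(-12) = (6*14)*(-12) = 84*(-12) = -1008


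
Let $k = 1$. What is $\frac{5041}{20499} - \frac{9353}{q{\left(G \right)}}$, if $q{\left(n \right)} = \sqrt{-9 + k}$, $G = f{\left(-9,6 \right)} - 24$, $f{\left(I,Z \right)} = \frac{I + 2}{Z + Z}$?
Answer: $\frac{5041}{20499} + \frac{9353 i \sqrt{2}}{4} \approx 0.24591 + 3306.8 i$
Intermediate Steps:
$f{\left(I,Z \right)} = \frac{2 + I}{2 Z}$
$G = - \frac{295}{12}$ ($G = \frac{2 - 9}{2 \cdot 6} - 24 = \frac{1}{2} \cdot \frac{1}{6} \left(-7\right) - 24 = - \frac{7}{12} - 24 = - \frac{295}{12} \approx -24.583$)
$q{\left(n \right)} = 2 i \sqrt{2}$ ($q{\left(n \right)} = \sqrt{-9 + 1} = \sqrt{-8} = 2 i \sqrt{2}$)
$\frac{5041}{20499} - \frac{9353}{q{\left(G \right)}} = \frac{5041}{20499} - \frac{9353}{2 i \sqrt{2}} = 5041 \cdot \frac{1}{20499} - 9353 \left(- \frac{i \sqrt{2}}{4}\right) = \frac{5041}{20499} + \frac{9353 i \sqrt{2}}{4}$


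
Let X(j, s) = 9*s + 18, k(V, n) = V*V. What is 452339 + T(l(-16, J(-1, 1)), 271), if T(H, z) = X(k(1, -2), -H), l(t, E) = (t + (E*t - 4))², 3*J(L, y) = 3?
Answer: 440693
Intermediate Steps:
k(V, n) = V²
X(j, s) = 18 + 9*s
J(L, y) = 1 (J(L, y) = (⅓)*3 = 1)
l(t, E) = (-4 + t + E*t)² (l(t, E) = (t + (-4 + E*t))² = (-4 + t + E*t)²)
T(H, z) = 18 - 9*H (T(H, z) = 18 + 9*(-H) = 18 - 9*H)
452339 + T(l(-16, J(-1, 1)), 271) = 452339 + (18 - 9*(-4 - 16 + 1*(-16))²) = 452339 + (18 - 9*(-4 - 16 - 16)²) = 452339 + (18 - 9*(-36)²) = 452339 + (18 - 9*1296) = 452339 + (18 - 11664) = 452339 - 11646 = 440693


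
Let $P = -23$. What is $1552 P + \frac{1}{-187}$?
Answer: $- \frac{6675153}{187} \approx -35696.0$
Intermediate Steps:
$1552 P + \frac{1}{-187} = 1552 \left(-23\right) + \frac{1}{-187} = -35696 - \frac{1}{187} = - \frac{6675153}{187}$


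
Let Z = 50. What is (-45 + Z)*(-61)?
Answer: -305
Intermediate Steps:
(-45 + Z)*(-61) = (-45 + 50)*(-61) = 5*(-61) = -305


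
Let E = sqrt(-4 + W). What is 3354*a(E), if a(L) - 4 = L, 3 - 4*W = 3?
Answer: 13416 + 6708*I ≈ 13416.0 + 6708.0*I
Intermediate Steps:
W = 0 (W = 3/4 - 1/4*3 = 3/4 - 3/4 = 0)
E = 2*I (E = sqrt(-4 + 0) = sqrt(-4) = 2*I ≈ 2.0*I)
a(L) = 4 + L
3354*a(E) = 3354*(4 + 2*I) = 13416 + 6708*I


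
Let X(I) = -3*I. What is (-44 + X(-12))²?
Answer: 64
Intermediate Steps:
(-44 + X(-12))² = (-44 - 3*(-12))² = (-44 + 36)² = (-8)² = 64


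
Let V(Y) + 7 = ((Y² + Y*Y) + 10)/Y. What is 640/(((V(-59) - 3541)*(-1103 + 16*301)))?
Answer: -2360/50196047 ≈ -4.7016e-5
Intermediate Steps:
V(Y) = -7 + (10 + 2*Y²)/Y (V(Y) = -7 + ((Y² + Y*Y) + 10)/Y = -7 + ((Y² + Y²) + 10)/Y = -7 + (2*Y² + 10)/Y = -7 + (10 + 2*Y²)/Y)
640/(((V(-59) - 3541)*(-1103 + 16*301))) = 640/((((-7 + 2*(-59) + 10/(-59)) - 3541)*(-1103 + 16*301))) = 640/((((-7 - 118 + 10*(-1/59)) - 3541)*(-1103 + 4816))) = 640/((((-7 - 118 - 10/59) - 3541)*3713)) = 640/(((-7385/59 - 3541)*3713)) = 640/((-216304/59*3713)) = 640/(-803136752/59) = 640*(-59/803136752) = -2360/50196047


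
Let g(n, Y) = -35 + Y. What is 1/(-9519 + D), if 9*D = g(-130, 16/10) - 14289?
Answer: -45/499967 ≈ -9.0006e-5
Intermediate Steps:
D = -71612/45 (D = ((-35 + 16/10) - 14289)/9 = ((-35 + 16*(⅒)) - 14289)/9 = ((-35 + 8/5) - 14289)/9 = (-167/5 - 14289)/9 = (⅑)*(-71612/5) = -71612/45 ≈ -1591.4)
1/(-9519 + D) = 1/(-9519 - 71612/45) = 1/(-499967/45) = -45/499967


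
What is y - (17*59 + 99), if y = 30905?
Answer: 29803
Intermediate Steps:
y - (17*59 + 99) = 30905 - (17*59 + 99) = 30905 - (1003 + 99) = 30905 - 1*1102 = 30905 - 1102 = 29803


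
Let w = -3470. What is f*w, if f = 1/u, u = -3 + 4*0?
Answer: 3470/3 ≈ 1156.7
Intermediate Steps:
u = -3 (u = -3 + 0 = -3)
f = -⅓ (f = 1/(-3) = -⅓ ≈ -0.33333)
f*w = -⅓*(-3470) = 3470/3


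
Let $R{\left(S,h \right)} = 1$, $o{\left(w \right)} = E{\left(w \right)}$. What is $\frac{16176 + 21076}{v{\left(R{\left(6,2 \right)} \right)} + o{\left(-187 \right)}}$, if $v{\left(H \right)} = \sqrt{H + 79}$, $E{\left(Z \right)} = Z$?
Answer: $- \frac{50116}{251} - \frac{1072 \sqrt{5}}{251} \approx -209.22$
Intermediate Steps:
$o{\left(w \right)} = w$
$v{\left(H \right)} = \sqrt{79 + H}$
$\frac{16176 + 21076}{v{\left(R{\left(6,2 \right)} \right)} + o{\left(-187 \right)}} = \frac{16176 + 21076}{\sqrt{79 + 1} - 187} = \frac{37252}{\sqrt{80} - 187} = \frac{37252}{4 \sqrt{5} - 187} = \frac{37252}{-187 + 4 \sqrt{5}}$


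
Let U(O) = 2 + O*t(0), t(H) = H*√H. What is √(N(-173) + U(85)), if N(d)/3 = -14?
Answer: 2*I*√10 ≈ 6.3246*I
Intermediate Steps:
N(d) = -42 (N(d) = 3*(-14) = -42)
t(H) = H^(3/2)
U(O) = 2 (U(O) = 2 + O*0^(3/2) = 2 + O*0 = 2 + 0 = 2)
√(N(-173) + U(85)) = √(-42 + 2) = √(-40) = 2*I*√10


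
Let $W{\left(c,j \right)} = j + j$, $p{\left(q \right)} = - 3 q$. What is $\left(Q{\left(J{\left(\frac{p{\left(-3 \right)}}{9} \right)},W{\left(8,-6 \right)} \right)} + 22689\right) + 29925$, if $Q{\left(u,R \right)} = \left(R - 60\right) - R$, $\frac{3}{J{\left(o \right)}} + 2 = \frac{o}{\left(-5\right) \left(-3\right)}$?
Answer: $52554$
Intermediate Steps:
$W{\left(c,j \right)} = 2 j$
$J{\left(o \right)} = \frac{3}{-2 + \frac{o}{15}}$ ($J{\left(o \right)} = \frac{3}{-2 + \frac{o}{\left(-5\right) \left(-3\right)}} = \frac{3}{-2 + \frac{o}{15}}$)
$Q{\left(u,R \right)} = -60$ ($Q{\left(u,R \right)} = \left(-60 + R\right) - R = -60$)
$\left(Q{\left(J{\left(\frac{p{\left(-3 \right)}}{9} \right)},W{\left(8,-6 \right)} \right)} + 22689\right) + 29925 = \left(-60 + 22689\right) + 29925 = 22629 + 29925 = 52554$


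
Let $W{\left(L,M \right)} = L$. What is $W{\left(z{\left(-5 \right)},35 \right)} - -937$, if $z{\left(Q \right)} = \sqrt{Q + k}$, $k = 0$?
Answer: $937 + i \sqrt{5} \approx 937.0 + 2.2361 i$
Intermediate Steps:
$z{\left(Q \right)} = \sqrt{Q}$ ($z{\left(Q \right)} = \sqrt{Q + 0} = \sqrt{Q}$)
$W{\left(z{\left(-5 \right)},35 \right)} - -937 = \sqrt{-5} - -937 = i \sqrt{5} + 937 = 937 + i \sqrt{5}$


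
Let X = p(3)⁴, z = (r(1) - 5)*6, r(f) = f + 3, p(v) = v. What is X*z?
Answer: -486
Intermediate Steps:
r(f) = 3 + f
z = -6 (z = ((3 + 1) - 5)*6 = (4 - 5)*6 = -1*6 = -6)
X = 81 (X = 3⁴ = 81)
X*z = 81*(-6) = -486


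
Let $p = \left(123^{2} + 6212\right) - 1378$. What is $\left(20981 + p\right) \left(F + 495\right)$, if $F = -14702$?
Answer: $-581691408$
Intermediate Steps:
$p = 19963$ ($p = \left(15129 + 6212\right) - 1378 = 21341 - 1378 = 19963$)
$\left(20981 + p\right) \left(F + 495\right) = \left(20981 + 19963\right) \left(-14702 + 495\right) = 40944 \left(-14207\right) = -581691408$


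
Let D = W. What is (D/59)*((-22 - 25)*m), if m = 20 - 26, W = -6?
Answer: -1692/59 ≈ -28.678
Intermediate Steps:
m = -6
D = -6
(D/59)*((-22 - 25)*m) = (-6/59)*((-22 - 25)*(-6)) = (-6*1/59)*(-47*(-6)) = -6/59*282 = -1692/59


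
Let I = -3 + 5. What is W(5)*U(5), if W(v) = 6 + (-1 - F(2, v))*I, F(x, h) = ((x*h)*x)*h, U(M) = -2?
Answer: 392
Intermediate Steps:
I = 2
F(x, h) = h²*x² (F(x, h) = ((h*x)*x)*h = (h*x²)*h = h²*x²)
W(v) = 4 - 8*v² (W(v) = 6 + (-1 - v²*2²)*2 = 6 + (-1 - v²*4)*2 = 6 + (-1 - 4*v²)*2 = 6 + (-2 - 8*v²) = 4 - 8*v²)
W(5)*U(5) = (4 - 8*5²)*(-2) = (4 - 8*25)*(-2) = (4 - 200)*(-2) = -196*(-2) = 392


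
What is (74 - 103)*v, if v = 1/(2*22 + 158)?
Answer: -29/202 ≈ -0.14356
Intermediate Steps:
v = 1/202 (v = 1/(44 + 158) = 1/202 ≈ 0.0049505)
(74 - 103)*v = (74 - 103)*(1/202) = -29*1/202 = -29/202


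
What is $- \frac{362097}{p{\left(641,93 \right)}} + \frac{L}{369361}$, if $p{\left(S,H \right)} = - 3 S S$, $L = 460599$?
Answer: $\frac{233832881058}{151763417041} \approx 1.5408$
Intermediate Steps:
$p{\left(S,H \right)} = - 3 S^{2}$
$- \frac{362097}{p{\left(641,93 \right)}} + \frac{L}{369361} = - \frac{362097}{\left(-3\right) 641^{2}} + \frac{460599}{369361} = - \frac{362097}{\left(-3\right) 410881} + 460599 \cdot \frac{1}{369361} = - \frac{362097}{-1232643} + \frac{460599}{369361} = \left(-362097\right) \left(- \frac{1}{1232643}\right) + \frac{460599}{369361} = \frac{120699}{410881} + \frac{460599}{369361} = \frac{233832881058}{151763417041}$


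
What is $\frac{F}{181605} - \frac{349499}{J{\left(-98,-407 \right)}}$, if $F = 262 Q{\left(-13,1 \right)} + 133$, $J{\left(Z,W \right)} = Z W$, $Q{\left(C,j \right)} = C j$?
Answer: $- \frac{21200437591}{2414499010} \approx -8.7805$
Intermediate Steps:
$J{\left(Z,W \right)} = W Z$
$F = -3273$ ($F = 262 \left(\left(-13\right) 1\right) + 133 = 262 \left(-13\right) + 133 = -3406 + 133 = -3273$)
$\frac{F}{181605} - \frac{349499}{J{\left(-98,-407 \right)}} = - \frac{3273}{181605} - \frac{349499}{\left(-407\right) \left(-98\right)} = \left(-3273\right) \frac{1}{181605} - \frac{349499}{39886} = - \frac{1091}{60535} - \frac{349499}{39886} = - \frac{21200437591}{2414499010}$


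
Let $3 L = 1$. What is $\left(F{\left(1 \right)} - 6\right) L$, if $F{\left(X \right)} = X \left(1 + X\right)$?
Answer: $- \frac{4}{3} \approx -1.3333$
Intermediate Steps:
$L = \frac{1}{3}$ ($L = \frac{1}{3} \cdot 1 = \frac{1}{3} \approx 0.33333$)
$\left(F{\left(1 \right)} - 6\right) L = \left(1 \left(1 + 1\right) - 6\right) \frac{1}{3} = \left(1 \cdot 2 - 6\right) \frac{1}{3} = \left(2 - 6\right) \frac{1}{3} = \left(-4\right) \frac{1}{3} = - \frac{4}{3}$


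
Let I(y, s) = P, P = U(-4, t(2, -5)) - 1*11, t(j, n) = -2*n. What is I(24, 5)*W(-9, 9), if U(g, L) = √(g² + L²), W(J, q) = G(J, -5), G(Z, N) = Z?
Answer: 99 - 18*√29 ≈ 2.0670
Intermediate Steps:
W(J, q) = J
U(g, L) = √(L² + g²)
P = -11 + 2*√29 (P = √((-2*(-5))² + (-4)²) - 1*11 = √(10² + 16) - 11 = √(100 + 16) - 11 = √116 - 11 = 2*√29 - 11 = -11 + 2*√29 ≈ -0.22967)
I(y, s) = -11 + 2*√29
I(24, 5)*W(-9, 9) = (-11 + 2*√29)*(-9) = 99 - 18*√29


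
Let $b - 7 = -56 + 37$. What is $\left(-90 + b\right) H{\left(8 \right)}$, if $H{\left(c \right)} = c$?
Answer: $-816$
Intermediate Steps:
$b = -12$ ($b = 7 + \left(-56 + 37\right) = 7 - 19 = -12$)
$\left(-90 + b\right) H{\left(8 \right)} = \left(-90 - 12\right) 8 = \left(-102\right) 8 = -816$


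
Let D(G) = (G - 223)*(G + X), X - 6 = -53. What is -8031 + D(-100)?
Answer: 39450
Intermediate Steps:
X = -47 (X = 6 - 53 = -47)
D(G) = (-223 + G)*(-47 + G) (D(G) = (G - 223)*(G - 47) = (-223 + G)*(-47 + G))
-8031 + D(-100) = -8031 + (10481 + (-100)² - 270*(-100)) = -8031 + (10481 + 10000 + 27000) = -8031 + 47481 = 39450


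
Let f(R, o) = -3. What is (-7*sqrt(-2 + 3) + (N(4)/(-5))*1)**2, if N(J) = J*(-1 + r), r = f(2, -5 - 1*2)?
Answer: 361/25 ≈ 14.440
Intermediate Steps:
r = -3
N(J) = -4*J (N(J) = J*(-1 - 3) = J*(-4) = -4*J)
(-7*sqrt(-2 + 3) + (N(4)/(-5))*1)**2 = (-7*sqrt(-2 + 3) + (-4*4/(-5))*1)**2 = (-7*sqrt(1) - 16*(-1/5)*1)**2 = (-7*1 + (16/5)*1)**2 = (-7 + 16/5)**2 = (-19/5)**2 = 361/25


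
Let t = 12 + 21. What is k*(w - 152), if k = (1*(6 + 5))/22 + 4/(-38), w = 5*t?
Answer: 195/38 ≈ 5.1316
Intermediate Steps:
t = 33
w = 165 (w = 5*33 = 165)
k = 15/38 (k = (1*11)*(1/22) + 4*(-1/38) = 11*(1/22) - 2/19 = 1/2 - 2/19 = 15/38 ≈ 0.39474)
k*(w - 152) = 15*(165 - 152)/38 = (15/38)*13 = 195/38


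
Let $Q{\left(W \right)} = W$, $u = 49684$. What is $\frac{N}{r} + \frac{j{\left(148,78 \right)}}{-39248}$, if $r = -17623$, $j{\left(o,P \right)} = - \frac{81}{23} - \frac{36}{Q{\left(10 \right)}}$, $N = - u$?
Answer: $\frac{224264160917}{79541762960} \approx 2.8195$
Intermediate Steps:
$N = -49684$ ($N = \left(-1\right) 49684 = -49684$)
$j{\left(o,P \right)} = - \frac{819}{115}$ ($j{\left(o,P \right)} = - \frac{81}{23} - \frac{36}{10} = \left(-81\right) \frac{1}{23} - \frac{18}{5} = - \frac{81}{23} - \frac{18}{5} = - \frac{819}{115}$)
$\frac{N}{r} + \frac{j{\left(148,78 \right)}}{-39248} = - \frac{49684}{-17623} - \frac{819}{115 \left(-39248\right)} = \left(-49684\right) \left(- \frac{1}{17623}\right) - - \frac{819}{4513520} = \frac{49684}{17623} + \frac{819}{4513520} = \frac{224264160917}{79541762960}$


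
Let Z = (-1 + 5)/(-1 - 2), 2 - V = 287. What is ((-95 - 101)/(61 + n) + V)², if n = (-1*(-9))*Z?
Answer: 83521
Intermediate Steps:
V = -285 (V = 2 - 1*287 = 2 - 287 = -285)
Z = -4/3 (Z = 4/(-3) = 4*(-⅓) = -4/3 ≈ -1.3333)
n = -12 (n = -1*(-9)*(-4/3) = 9*(-4/3) = -12)
((-95 - 101)/(61 + n) + V)² = ((-95 - 101)/(61 - 12) - 285)² = (-196/49 - 285)² = (-196*1/49 - 285)² = (-4 - 285)² = (-289)² = 83521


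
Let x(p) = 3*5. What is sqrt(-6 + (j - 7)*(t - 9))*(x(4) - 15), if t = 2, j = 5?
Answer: 0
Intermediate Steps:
x(p) = 15
sqrt(-6 + (j - 7)*(t - 9))*(x(4) - 15) = sqrt(-6 + (5 - 7)*(2 - 9))*(15 - 15) = sqrt(-6 - 2*(-7))*0 = sqrt(-6 + 14)*0 = sqrt(8)*0 = (2*sqrt(2))*0 = 0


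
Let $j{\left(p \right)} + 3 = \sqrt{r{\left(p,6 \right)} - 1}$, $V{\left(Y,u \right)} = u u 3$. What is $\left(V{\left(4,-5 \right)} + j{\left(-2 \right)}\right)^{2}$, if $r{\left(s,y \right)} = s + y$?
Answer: $\left(72 + \sqrt{3}\right)^{2} \approx 5436.4$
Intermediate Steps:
$V{\left(Y,u \right)} = 3 u^{2}$ ($V{\left(Y,u \right)} = u^{2} \cdot 3 = 3 u^{2}$)
$j{\left(p \right)} = -3 + \sqrt{5 + p}$ ($j{\left(p \right)} = -3 + \sqrt{\left(p + 6\right) - 1} = -3 + \sqrt{\left(6 + p\right) - 1} = -3 + \sqrt{5 + p}$)
$\left(V{\left(4,-5 \right)} + j{\left(-2 \right)}\right)^{2} = \left(3 \left(-5\right)^{2} - \left(3 - \sqrt{5 - 2}\right)\right)^{2} = \left(3 \cdot 25 - \left(3 - \sqrt{3}\right)\right)^{2} = \left(75 - \left(3 - \sqrt{3}\right)\right)^{2} = \left(72 + \sqrt{3}\right)^{2}$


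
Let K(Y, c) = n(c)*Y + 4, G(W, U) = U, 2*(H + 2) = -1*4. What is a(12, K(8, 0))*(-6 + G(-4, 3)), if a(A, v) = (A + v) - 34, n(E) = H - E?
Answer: 150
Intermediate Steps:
H = -4 (H = -2 + (-1*4)/2 = -2 + (½)*(-4) = -2 - 2 = -4)
n(E) = -4 - E
K(Y, c) = 4 + Y*(-4 - c) (K(Y, c) = (-4 - c)*Y + 4 = Y*(-4 - c) + 4 = 4 + Y*(-4 - c))
a(A, v) = -34 + A + v
a(12, K(8, 0))*(-6 + G(-4, 3)) = (-34 + 12 + (4 - 1*8*(4 + 0)))*(-6 + 3) = (-34 + 12 + (4 - 1*8*4))*(-3) = (-34 + 12 + (4 - 32))*(-3) = (-34 + 12 - 28)*(-3) = -50*(-3) = 150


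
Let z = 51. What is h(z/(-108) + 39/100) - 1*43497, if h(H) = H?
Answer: -19573687/450 ≈ -43497.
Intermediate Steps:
h(z/(-108) + 39/100) - 1*43497 = (51/(-108) + 39/100) - 1*43497 = (51*(-1/108) + 39*(1/100)) - 43497 = (-17/36 + 39/100) - 43497 = -37/450 - 43497 = -19573687/450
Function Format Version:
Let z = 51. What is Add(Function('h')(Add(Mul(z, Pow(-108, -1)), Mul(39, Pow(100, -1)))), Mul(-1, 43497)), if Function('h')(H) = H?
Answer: Rational(-19573687, 450) ≈ -43497.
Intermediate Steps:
Add(Function('h')(Add(Mul(z, Pow(-108, -1)), Mul(39, Pow(100, -1)))), Mul(-1, 43497)) = Add(Add(Mul(51, Pow(-108, -1)), Mul(39, Pow(100, -1))), Mul(-1, 43497)) = Add(Add(Mul(51, Rational(-1, 108)), Mul(39, Rational(1, 100))), -43497) = Add(Add(Rational(-17, 36), Rational(39, 100)), -43497) = Add(Rational(-37, 450), -43497) = Rational(-19573687, 450)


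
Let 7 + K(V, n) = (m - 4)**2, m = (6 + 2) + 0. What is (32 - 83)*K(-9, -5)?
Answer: -459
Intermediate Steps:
m = 8 (m = 8 + 0 = 8)
K(V, n) = 9 (K(V, n) = -7 + (8 - 4)**2 = -7 + 4**2 = -7 + 16 = 9)
(32 - 83)*K(-9, -5) = (32 - 83)*9 = -51*9 = -459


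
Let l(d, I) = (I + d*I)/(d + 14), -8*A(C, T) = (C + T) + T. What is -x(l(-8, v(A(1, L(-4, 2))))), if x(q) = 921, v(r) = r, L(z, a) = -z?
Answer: -921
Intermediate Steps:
A(C, T) = -T/4 - C/8 (A(C, T) = -((C + T) + T)/8 = -(C + 2*T)/8 = -T/4 - C/8)
l(d, I) = (I + I*d)/(14 + d)
-x(l(-8, v(A(1, L(-4, 2))))) = -1*921 = -921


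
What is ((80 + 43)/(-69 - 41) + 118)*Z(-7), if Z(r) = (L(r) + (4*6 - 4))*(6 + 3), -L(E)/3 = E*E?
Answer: -14695551/110 ≈ -1.3360e+5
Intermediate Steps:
L(E) = -3*E² (L(E) = -3*E*E = -3*E²)
Z(r) = 180 - 27*r² (Z(r) = (-3*r² + (4*6 - 4))*(6 + 3) = (-3*r² + (24 - 4))*9 = (-3*r² + 20)*9 = (20 - 3*r²)*9 = 180 - 27*r²)
((80 + 43)/(-69 - 41) + 118)*Z(-7) = ((80 + 43)/(-69 - 41) + 118)*(180 - 27*(-7)²) = (123/(-110) + 118)*(180 - 27*49) = (123*(-1/110) + 118)*(180 - 1323) = (-123/110 + 118)*(-1143) = (12857/110)*(-1143) = -14695551/110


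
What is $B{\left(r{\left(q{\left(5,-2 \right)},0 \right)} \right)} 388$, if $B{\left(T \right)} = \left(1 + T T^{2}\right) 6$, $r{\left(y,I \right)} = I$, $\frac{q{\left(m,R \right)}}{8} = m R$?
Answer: $2328$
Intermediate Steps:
$q{\left(m,R \right)} = 8 R m$ ($q{\left(m,R \right)} = 8 m R = 8 R m$)
$B{\left(T \right)} = 6 + 6 T^{3}$ ($B{\left(T \right)} = \left(1 + T^{3}\right) 6 = 6 + 6 T^{3}$)
$B{\left(r{\left(q{\left(5,-2 \right)},0 \right)} \right)} 388 = \left(6 + 6 \cdot 0^{3}\right) 388 = \left(6 + 6 \cdot 0\right) 388 = \left(6 + 0\right) 388 = 6 \cdot 388 = 2328$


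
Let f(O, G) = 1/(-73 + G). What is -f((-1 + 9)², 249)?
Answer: -1/176 ≈ -0.0056818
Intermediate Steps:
-f((-1 + 9)², 249) = -1/(-73 + 249) = -1/176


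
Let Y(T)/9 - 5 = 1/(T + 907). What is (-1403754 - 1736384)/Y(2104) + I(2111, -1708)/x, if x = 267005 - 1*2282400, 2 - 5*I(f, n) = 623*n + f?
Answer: -1905549885657169/27309408408 ≈ -69776.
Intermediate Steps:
Y(T) = 45 + 9/(907 + T) (Y(T) = 45 + 9/(T + 907) = 45 + 9/(907 + T))
I(f, n) = 2/5 - 623*n/5 - f/5 (I(f, n) = 2/5 - (623*n + f)/5 = 2/5 - (f + 623*n)/5 = 2/5 + (-623*n/5 - f/5) = 2/5 - 623*n/5 - f/5)
x = -2015395 (x = 267005 - 2282400 = -2015395)
(-1403754 - 1736384)/Y(2104) + I(2111, -1708)/x = (-1403754 - 1736384)/((9*(4536 + 5*2104)/(907 + 2104))) + (2/5 - 623/5*(-1708) - 1/5*2111)/(-2015395) = -3140138*3011/(9*(4536 + 10520)) + (2/5 + 1064084/5 - 2111/5)*(-1/2015395) = -3140138/(9*(1/3011)*15056) + 212395*(-1/2015395) = -3140138/135504/3011 - 42479/403079 = -3140138*3011/135504 - 42479/403079 = -4727477759/67752 - 42479/403079 = -1905549885657169/27309408408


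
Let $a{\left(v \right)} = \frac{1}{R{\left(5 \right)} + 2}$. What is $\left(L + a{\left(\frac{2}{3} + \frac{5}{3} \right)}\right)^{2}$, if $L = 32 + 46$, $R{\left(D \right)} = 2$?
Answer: $\frac{97969}{16} \approx 6123.1$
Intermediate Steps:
$L = 78$
$a{\left(v \right)} = \frac{1}{4}$ ($a{\left(v \right)} = \frac{1}{2 + 2} = \frac{1}{4}$)
$\left(L + a{\left(\frac{2}{3} + \frac{5}{3} \right)}\right)^{2} = \left(78 + \frac{1}{4}\right)^{2} = \left(\frac{313}{4}\right)^{2} = \frac{97969}{16}$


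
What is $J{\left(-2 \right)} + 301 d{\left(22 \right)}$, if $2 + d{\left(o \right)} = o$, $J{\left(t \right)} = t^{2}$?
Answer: $6024$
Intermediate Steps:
$d{\left(o \right)} = -2 + o$
$J{\left(-2 \right)} + 301 d{\left(22 \right)} = \left(-2\right)^{2} + 301 \left(-2 + 22\right) = 4 + 301 \cdot 20 = 4 + 6020 = 6024$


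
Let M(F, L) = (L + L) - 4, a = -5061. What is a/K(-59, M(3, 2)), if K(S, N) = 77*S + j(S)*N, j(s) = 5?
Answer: 723/649 ≈ 1.1140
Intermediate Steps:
M(F, L) = -4 + 2*L (M(F, L) = 2*L - 4 = -4 + 2*L)
K(S, N) = 5*N + 77*S (K(S, N) = 77*S + 5*N = 5*N + 77*S)
a/K(-59, M(3, 2)) = -5061/(5*(-4 + 2*2) + 77*(-59)) = -5061/(5*(-4 + 4) - 4543) = -5061/(5*0 - 4543) = -5061/(0 - 4543) = -5061/(-4543) = -5061*(-1/4543) = 723/649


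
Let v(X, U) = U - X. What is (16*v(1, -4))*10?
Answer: -800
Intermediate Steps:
(16*v(1, -4))*10 = (16*(-4 - 1*1))*10 = (16*(-4 - 1))*10 = (16*(-5))*10 = -80*10 = -800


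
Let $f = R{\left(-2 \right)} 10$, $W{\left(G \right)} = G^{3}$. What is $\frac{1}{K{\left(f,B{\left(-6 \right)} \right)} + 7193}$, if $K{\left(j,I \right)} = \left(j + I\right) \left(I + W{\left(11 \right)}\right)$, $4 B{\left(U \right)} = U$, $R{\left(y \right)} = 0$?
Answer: $\frac{4}{20795} \approx 0.00019235$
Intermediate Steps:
$B{\left(U \right)} = \frac{U}{4}$
$f = 0$ ($f = 0 \cdot 10 = 0$)
$K{\left(j,I \right)} = \left(1331 + I\right) \left(I + j\right)$ ($K{\left(j,I \right)} = \left(j + I\right) \left(I + 11^{3}\right) = \left(I + j\right) \left(I + 1331\right) = \left(I + j\right) \left(1331 + I\right) = \left(1331 + I\right) \left(I + j\right)$)
$\frac{1}{K{\left(f,B{\left(-6 \right)} \right)} + 7193} = \frac{1}{\left(\left(\frac{1}{4} \left(-6\right)\right)^{2} + 1331 \cdot \frac{1}{4} \left(-6\right) + 1331 \cdot 0 + \frac{1}{4} \left(-6\right) 0\right) + 7193} = \frac{1}{\left(\left(- \frac{3}{2}\right)^{2} + 1331 \left(- \frac{3}{2}\right) + 0 - 0\right) + 7193} = \frac{1}{\left(\frac{9}{4} - \frac{3993}{2} + 0 + 0\right) + 7193} = \frac{1}{- \frac{7977}{4} + 7193} = \frac{1}{\frac{20795}{4}} = \frac{4}{20795}$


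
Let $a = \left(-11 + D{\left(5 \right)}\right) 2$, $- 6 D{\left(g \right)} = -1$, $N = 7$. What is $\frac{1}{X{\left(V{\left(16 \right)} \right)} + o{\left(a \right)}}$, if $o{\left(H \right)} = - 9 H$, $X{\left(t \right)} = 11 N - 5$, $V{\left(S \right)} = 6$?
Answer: $\frac{1}{267} \approx 0.0037453$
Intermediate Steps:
$D{\left(g \right)} = \frac{1}{6}$ ($D{\left(g \right)} = \left(- \frac{1}{6}\right) \left(-1\right) = \frac{1}{6}$)
$a = - \frac{65}{3}$ ($a = \left(-11 + \frac{1}{6}\right) 2 = \left(- \frac{65}{6}\right) 2 = - \frac{65}{3} \approx -21.667$)
$X{\left(t \right)} = 72$ ($X{\left(t \right)} = 11 \cdot 7 - 5 = 77 - 5 = 72$)
$\frac{1}{X{\left(V{\left(16 \right)} \right)} + o{\left(a \right)}} = \frac{1}{72 - -195} = \frac{1}{72 + 195} = \frac{1}{267}$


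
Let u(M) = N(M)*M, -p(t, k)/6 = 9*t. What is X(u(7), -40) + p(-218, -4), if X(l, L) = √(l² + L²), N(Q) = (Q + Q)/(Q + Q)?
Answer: 11772 + √1649 ≈ 11813.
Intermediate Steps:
p(t, k) = -54*t
N(Q) = 1 (N(Q) = (2*Q)/((2*Q)) = (2*Q)*(1/(2*Q)) = 1)
u(M) = M (u(M) = 1*M = M)
X(l, L) = √(L² + l²)
X(u(7), -40) + p(-218, -4) = √((-40)² + 7²) - 54*(-218) = √(1600 + 49) + 11772 = √1649 + 11772 = 11772 + √1649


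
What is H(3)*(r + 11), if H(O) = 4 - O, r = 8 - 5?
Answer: 14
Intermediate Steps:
r = 3
H(3)*(r + 11) = (4 - 1*3)*(3 + 11) = (4 - 3)*14 = 1*14 = 14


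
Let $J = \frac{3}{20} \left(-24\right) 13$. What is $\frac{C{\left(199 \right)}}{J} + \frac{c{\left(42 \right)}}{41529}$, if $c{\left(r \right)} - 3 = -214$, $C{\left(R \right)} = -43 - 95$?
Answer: $\frac{529734}{179959} \approx 2.9436$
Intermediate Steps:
$J = - \frac{234}{5}$ ($J = 3 \cdot \frac{1}{20} \left(-24\right) 13 = \frac{3}{20} \left(-24\right) 13 = \left(- \frac{18}{5}\right) 13 = - \frac{234}{5} \approx -46.8$)
$C{\left(R \right)} = -138$
$c{\left(r \right)} = -211$ ($c{\left(r \right)} = 3 - 214 = -211$)
$\frac{C{\left(199 \right)}}{J} + \frac{c{\left(42 \right)}}{41529} = - \frac{138}{- \frac{234}{5}} - \frac{211}{41529} = \left(-138\right) \left(- \frac{5}{234}\right) - \frac{211}{41529} = \frac{115}{39} - \frac{211}{41529} = \frac{529734}{179959}$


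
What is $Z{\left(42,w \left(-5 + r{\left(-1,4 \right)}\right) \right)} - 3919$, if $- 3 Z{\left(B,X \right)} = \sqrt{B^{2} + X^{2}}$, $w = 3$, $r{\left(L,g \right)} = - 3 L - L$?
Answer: $-3919 - \sqrt{197} \approx -3933.0$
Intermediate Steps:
$r{\left(L,g \right)} = - 4 L$
$Z{\left(B,X \right)} = - \frac{\sqrt{B^{2} + X^{2}}}{3}$
$Z{\left(42,w \left(-5 + r{\left(-1,4 \right)}\right) \right)} - 3919 = - \frac{\sqrt{42^{2} + \left(3 \left(-5 - -4\right)\right)^{2}}}{3} - 3919 = - \frac{\sqrt{1764 + \left(3 \left(-5 + 4\right)\right)^{2}}}{3} - 3919 = - \frac{\sqrt{1764 + \left(3 \left(-1\right)\right)^{2}}}{3} - 3919 = - \frac{\sqrt{1764 + \left(-3\right)^{2}}}{3} - 3919 = - \frac{\sqrt{1764 + 9}}{3} - 3919 = - \frac{\sqrt{1773}}{3} - 3919 = - \frac{3 \sqrt{197}}{3} - 3919 = - \sqrt{197} - 3919 = -3919 - \sqrt{197}$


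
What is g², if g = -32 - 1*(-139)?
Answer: 11449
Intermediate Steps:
g = 107 (g = -32 + 139 = 107)
g² = 107² = 11449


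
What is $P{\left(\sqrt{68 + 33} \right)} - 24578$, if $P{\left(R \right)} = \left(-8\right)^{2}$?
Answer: $-24514$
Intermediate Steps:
$P{\left(R \right)} = 64$
$P{\left(\sqrt{68 + 33} \right)} - 24578 = 64 - 24578 = -24514$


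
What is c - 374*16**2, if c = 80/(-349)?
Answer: -33414736/349 ≈ -95744.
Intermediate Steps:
c = -80/349 (c = 80*(-1/349) = -80/349 ≈ -0.22923)
c - 374*16**2 = -80/349 - 374*16**2 = -80/349 - 374*256 = -80/349 - 95744 = -33414736/349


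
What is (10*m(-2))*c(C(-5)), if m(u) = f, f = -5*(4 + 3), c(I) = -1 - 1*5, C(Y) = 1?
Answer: 2100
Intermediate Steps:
c(I) = -6 (c(I) = -1 - 5 = -6)
f = -35 (f = -5*7 = -35)
m(u) = -35
(10*m(-2))*c(C(-5)) = (10*(-35))*(-6) = -350*(-6) = 2100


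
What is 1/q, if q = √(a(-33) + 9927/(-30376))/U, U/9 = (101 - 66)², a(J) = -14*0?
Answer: -7350*I*√8376182/1103 ≈ -19286.0*I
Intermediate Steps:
a(J) = 0
U = 11025 (U = 9*(101 - 66)² = 9*35² = 9*1225 = 11025)
q = I*√8376182/55815900 (q = √(0 + 9927/(-30376))/11025 = √(0 + 9927*(-1/30376))*(1/11025) = √(0 - 9927/30376)*(1/11025) = √(-9927/30376)*(1/11025) = (3*I*√8376182/15188)*(1/11025) = I*√8376182/55815900 ≈ 5.1852e-5*I)
1/q = 1/(I*√8376182/55815900) = -7350*I*√8376182/1103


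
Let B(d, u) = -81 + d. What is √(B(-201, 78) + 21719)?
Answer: √21437 ≈ 146.41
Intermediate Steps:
√(B(-201, 78) + 21719) = √((-81 - 201) + 21719) = √(-282 + 21719) = √21437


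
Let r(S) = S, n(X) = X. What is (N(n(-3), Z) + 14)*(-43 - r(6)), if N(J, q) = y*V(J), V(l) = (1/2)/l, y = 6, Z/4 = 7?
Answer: -637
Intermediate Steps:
Z = 28 (Z = 4*7 = 28)
V(l) = 1/(2*l) (V(l) = (1*(½))/l = 1/(2*l))
N(J, q) = 3/J (N(J, q) = 6*(1/(2*J)) = 3/J)
(N(n(-3), Z) + 14)*(-43 - r(6)) = (3/(-3) + 14)*(-43 - 1*6) = (3*(-⅓) + 14)*(-43 - 6) = (-1 + 14)*(-49) = 13*(-49) = -637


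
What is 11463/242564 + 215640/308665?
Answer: 1595563653/2139171916 ≈ 0.74588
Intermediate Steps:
11463/242564 + 215640/308665 = 11463*(1/242564) + 215640*(1/308665) = 11463/242564 + 43128/61733 = 1595563653/2139171916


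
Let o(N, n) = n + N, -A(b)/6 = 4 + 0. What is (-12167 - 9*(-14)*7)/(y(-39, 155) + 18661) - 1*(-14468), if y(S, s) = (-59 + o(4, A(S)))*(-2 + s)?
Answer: 95101347/6574 ≈ 14466.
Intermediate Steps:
A(b) = -24 (A(b) = -6*(4 + 0) = -6*4 = -24)
o(N, n) = N + n
y(S, s) = 158 - 79*s (y(S, s) = (-59 + (4 - 24))*(-2 + s) = (-59 - 20)*(-2 + s) = -79*(-2 + s) = 158 - 79*s)
(-12167 - 9*(-14)*7)/(y(-39, 155) + 18661) - 1*(-14468) = (-12167 - 9*(-14)*7)/((158 - 79*155) + 18661) - 1*(-14468) = (-12167 + 126*7)/((158 - 12245) + 18661) + 14468 = (-12167 + 882)/(-12087 + 18661) + 14468 = -11285/6574 + 14468 = 95101347/6574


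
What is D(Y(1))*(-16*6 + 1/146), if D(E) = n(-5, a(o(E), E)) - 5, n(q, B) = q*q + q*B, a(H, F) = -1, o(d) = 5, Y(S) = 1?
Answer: -350375/146 ≈ -2399.8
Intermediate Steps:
n(q, B) = q² + B*q
D(E) = 25 (D(E) = -5*(-1 - 5) - 5 = -5*(-6) - 5 = 30 - 5 = 25)
D(Y(1))*(-16*6 + 1/146) = 25*(-16*6 + 1/146) = 25*(-96 + 1/146) = 25*(-14015/146) = -350375/146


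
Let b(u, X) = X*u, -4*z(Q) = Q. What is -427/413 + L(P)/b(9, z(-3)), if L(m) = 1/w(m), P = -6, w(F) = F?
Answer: -5059/4779 ≈ -1.0586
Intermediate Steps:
z(Q) = -Q/4
L(m) = 1/m
-427/413 + L(P)/b(9, z(-3)) = -427/413 + 1/((-6)*((-¼*(-3)*9))) = -427*1/413 - 1/(6*((¾)*9)) = -61/59 - 1/(6*27/4) = -61/59 - ⅙*4/27 = -61/59 - 2/81 = -5059/4779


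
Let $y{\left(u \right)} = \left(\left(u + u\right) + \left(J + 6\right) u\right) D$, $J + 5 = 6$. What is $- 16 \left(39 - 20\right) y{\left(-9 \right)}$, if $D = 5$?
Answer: $123120$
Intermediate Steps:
$J = 1$ ($J = -5 + 6 = 1$)
$y{\left(u \right)} = 45 u$ ($y{\left(u \right)} = \left(\left(u + u\right) + \left(1 + 6\right) u\right) 5 = \left(2 u + 7 u\right) 5 = 9 u 5 = 45 u$)
$- 16 \left(39 - 20\right) y{\left(-9 \right)} = - 16 \left(39 - 20\right) 45 \left(-9\right) = \left(-16\right) 19 \left(-405\right) = \left(-304\right) \left(-405\right) = 123120$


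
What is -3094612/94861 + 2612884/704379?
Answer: -148609147448/5139853563 ≈ -28.913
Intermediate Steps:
-3094612/94861 + 2612884/704379 = -148609147448/5139853563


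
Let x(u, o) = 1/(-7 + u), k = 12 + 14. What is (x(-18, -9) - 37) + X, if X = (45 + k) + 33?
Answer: 1674/25 ≈ 66.960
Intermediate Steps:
k = 26
X = 104 (X = (45 + 26) + 33 = 71 + 33 = 104)
(x(-18, -9) - 37) + X = (1/(-7 - 18) - 37) + 104 = (1/(-25) - 37) + 104 = (-1/25 - 37) + 104 = -926/25 + 104 = 1674/25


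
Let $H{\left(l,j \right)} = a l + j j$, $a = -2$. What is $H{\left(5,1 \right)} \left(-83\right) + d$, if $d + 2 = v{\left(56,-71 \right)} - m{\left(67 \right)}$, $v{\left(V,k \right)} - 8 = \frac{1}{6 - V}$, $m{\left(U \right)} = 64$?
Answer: $\frac{34449}{50} \approx 688.98$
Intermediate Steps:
$H{\left(l,j \right)} = j^{2} - 2 l$ ($H{\left(l,j \right)} = - 2 l + j j = - 2 l + j^{2} = j^{2} - 2 l$)
$v{\left(V,k \right)} = 8 + \frac{1}{6 - V}$
$d = - \frac{2901}{50}$ ($d = -2 - \left(64 - \frac{-49 + 8 \cdot 56}{-6 + 56}\right) = -2 - \left(64 - \frac{-49 + 448}{50}\right) = -2 + \left(\frac{1}{50} \cdot 399 - 64\right) = -2 + \left(\frac{399}{50} - 64\right) = -2 - \frac{2801}{50} = - \frac{2901}{50} \approx -58.02$)
$H{\left(5,1 \right)} \left(-83\right) + d = \left(1^{2} - 10\right) \left(-83\right) - \frac{2901}{50} = \left(1 - 10\right) \left(-83\right) - \frac{2901}{50} = \left(-9\right) \left(-83\right) - \frac{2901}{50} = 747 - \frac{2901}{50} = \frac{34449}{50}$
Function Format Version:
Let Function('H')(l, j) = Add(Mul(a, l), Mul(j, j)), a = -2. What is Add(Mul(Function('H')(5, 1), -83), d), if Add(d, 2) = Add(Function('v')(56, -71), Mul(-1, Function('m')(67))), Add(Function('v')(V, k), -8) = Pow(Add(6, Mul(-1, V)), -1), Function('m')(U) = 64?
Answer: Rational(34449, 50) ≈ 688.98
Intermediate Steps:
Function('H')(l, j) = Add(Pow(j, 2), Mul(-2, l)) (Function('H')(l, j) = Add(Mul(-2, l), Mul(j, j)) = Add(Mul(-2, l), Pow(j, 2)) = Add(Pow(j, 2), Mul(-2, l)))
Function('v')(V, k) = Add(8, Pow(Add(6, Mul(-1, V)), -1))
d = Rational(-2901, 50) (d = Add(-2, Add(Mul(Pow(Add(-6, 56), -1), Add(-49, Mul(8, 56))), Mul(-1, 64))) = Add(-2, Add(Mul(Pow(50, -1), Add(-49, 448)), -64)) = Add(-2, Add(Mul(Rational(1, 50), 399), -64)) = Add(-2, Add(Rational(399, 50), -64)) = Add(-2, Rational(-2801, 50)) = Rational(-2901, 50) ≈ -58.020)
Add(Mul(Function('H')(5, 1), -83), d) = Add(Mul(Add(Pow(1, 2), Mul(-2, 5)), -83), Rational(-2901, 50)) = Add(Mul(Add(1, -10), -83), Rational(-2901, 50)) = Add(Mul(-9, -83), Rational(-2901, 50)) = Add(747, Rational(-2901, 50)) = Rational(34449, 50)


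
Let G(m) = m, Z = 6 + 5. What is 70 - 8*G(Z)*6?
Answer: -458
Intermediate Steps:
Z = 11
70 - 8*G(Z)*6 = 70 - 8*11*6 = 70 - 88*6 = 70 - 1*528 = 70 - 528 = -458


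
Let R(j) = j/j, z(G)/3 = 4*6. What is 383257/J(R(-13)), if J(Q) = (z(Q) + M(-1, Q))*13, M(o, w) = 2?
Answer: 383257/962 ≈ 398.40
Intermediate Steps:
z(G) = 72 (z(G) = 3*(4*6) = 3*24 = 72)
R(j) = 1
J(Q) = 962 (J(Q) = (72 + 2)*13 = 74*13 = 962)
383257/J(R(-13)) = 383257/962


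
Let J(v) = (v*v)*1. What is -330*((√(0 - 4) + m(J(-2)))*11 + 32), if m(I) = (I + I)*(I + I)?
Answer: -242880 - 7260*I ≈ -2.4288e+5 - 7260.0*I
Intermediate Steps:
J(v) = v² (J(v) = v²*1 = v²)
m(I) = 4*I² (m(I) = (2*I)*(2*I) = 4*I²)
-330*((√(0 - 4) + m(J(-2)))*11 + 32) = -330*((√(0 - 4) + 4*((-2)²)²)*11 + 32) = -330*((√(-4) + 4*4²)*11 + 32) = -330*((2*I + 4*16)*11 + 32) = -330*((2*I + 64)*11 + 32) = -330*((64 + 2*I)*11 + 32) = -330*((704 + 22*I) + 32) = -330*(736 + 22*I) = -242880 - 7260*I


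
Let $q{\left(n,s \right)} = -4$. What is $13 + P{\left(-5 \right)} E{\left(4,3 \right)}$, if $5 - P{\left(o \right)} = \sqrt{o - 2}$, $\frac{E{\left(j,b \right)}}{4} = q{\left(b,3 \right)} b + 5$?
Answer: $-127 + 28 i \sqrt{7} \approx -127.0 + 74.081 i$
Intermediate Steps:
$E{\left(j,b \right)} = 20 - 16 b$ ($E{\left(j,b \right)} = 4 \left(- 4 b + 5\right) = 4 \left(5 - 4 b\right) = 20 - 16 b$)
$P{\left(o \right)} = 5 - \sqrt{-2 + o}$ ($P{\left(o \right)} = 5 - \sqrt{o - 2} = 5 - \sqrt{-2 + o}$)
$13 + P{\left(-5 \right)} E{\left(4,3 \right)} = 13 + \left(5 - \sqrt{-2 - 5}\right) \left(20 - 48\right) = 13 + \left(5 - \sqrt{-7}\right) \left(20 - 48\right) = 13 + \left(5 - i \sqrt{7}\right) \left(-28\right) = 13 - \left(140 - 28 i \sqrt{7}\right) = -127 + 28 i \sqrt{7}$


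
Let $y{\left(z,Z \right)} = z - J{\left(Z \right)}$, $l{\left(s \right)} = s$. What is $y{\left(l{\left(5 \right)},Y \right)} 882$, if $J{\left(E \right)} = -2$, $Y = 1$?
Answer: $6174$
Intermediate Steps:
$y{\left(z,Z \right)} = 2 + z$ ($y{\left(z,Z \right)} = z - -2 = z + 2 = 2 + z$)
$y{\left(l{\left(5 \right)},Y \right)} 882 = \left(2 + 5\right) 882 = 7 \cdot 882 = 6174$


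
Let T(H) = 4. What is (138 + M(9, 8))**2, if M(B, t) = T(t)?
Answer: 20164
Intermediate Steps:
M(B, t) = 4
(138 + M(9, 8))**2 = (138 + 4)**2 = 142**2 = 20164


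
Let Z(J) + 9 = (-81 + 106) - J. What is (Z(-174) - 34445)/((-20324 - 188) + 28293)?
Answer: -1105/251 ≈ -4.4024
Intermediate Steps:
Z(J) = 16 - J (Z(J) = -9 + ((-81 + 106) - J) = -9 + (25 - J) = 16 - J)
(Z(-174) - 34445)/((-20324 - 188) + 28293) = ((16 - 1*(-174)) - 34445)/((-20324 - 188) + 28293) = ((16 + 174) - 34445)/(-20512 + 28293) = (190 - 34445)/7781 = -34255*1/7781 = -1105/251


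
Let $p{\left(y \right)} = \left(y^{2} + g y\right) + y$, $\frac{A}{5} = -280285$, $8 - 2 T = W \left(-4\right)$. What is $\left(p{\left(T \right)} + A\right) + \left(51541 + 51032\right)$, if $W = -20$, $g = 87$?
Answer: $-1300724$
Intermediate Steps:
$T = -36$ ($T = 4 - \frac{\left(-20\right) \left(-4\right)}{2} = 4 - 40 = -36$)
$A = -1401425$ ($A = 5 \left(-280285\right) = -1401425$)
$p{\left(y \right)} = y^{2} + 88 y$ ($p{\left(y \right)} = \left(y^{2} + 87 y\right) + y = y^{2} + 88 y$)
$\left(p{\left(T \right)} + A\right) + \left(51541 + 51032\right) = \left(- 36 \left(88 - 36\right) - 1401425\right) + \left(51541 + 51032\right) = \left(\left(-36\right) 52 - 1401425\right) + 102573 = \left(-1872 - 1401425\right) + 102573 = -1403297 + 102573 = -1300724$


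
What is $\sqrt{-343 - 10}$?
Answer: $i \sqrt{353} \approx 18.788 i$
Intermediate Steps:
$\sqrt{-343 - 10} = \sqrt{-353} = i \sqrt{353}$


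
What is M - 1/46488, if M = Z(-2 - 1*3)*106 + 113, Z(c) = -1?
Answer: 325415/46488 ≈ 7.0000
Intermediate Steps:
M = 7 (M = -1*106 + 113 = -106 + 113 = 7)
M - 1/46488 = 7 - 1/46488 = 325415/46488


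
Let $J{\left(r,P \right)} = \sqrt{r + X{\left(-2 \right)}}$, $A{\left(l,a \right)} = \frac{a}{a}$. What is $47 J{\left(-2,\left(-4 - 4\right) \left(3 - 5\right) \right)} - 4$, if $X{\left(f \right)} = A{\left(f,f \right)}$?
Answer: $-4 + 47 i \approx -4.0 + 47.0 i$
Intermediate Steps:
$A{\left(l,a \right)} = 1$
$X{\left(f \right)} = 1$
$J{\left(r,P \right)} = \sqrt{1 + r}$ ($J{\left(r,P \right)} = \sqrt{r + 1} = \sqrt{1 + r}$)
$47 J{\left(-2,\left(-4 - 4\right) \left(3 - 5\right) \right)} - 4 = 47 \sqrt{1 - 2} - 4 = 47 \sqrt{-1} - 4 = 47 i - 4 = -4 + 47 i$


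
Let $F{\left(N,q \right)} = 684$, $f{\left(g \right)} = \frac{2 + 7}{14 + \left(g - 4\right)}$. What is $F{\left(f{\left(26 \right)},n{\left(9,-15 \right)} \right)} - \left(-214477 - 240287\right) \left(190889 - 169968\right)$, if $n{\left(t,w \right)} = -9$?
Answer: $9514118328$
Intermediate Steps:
$f{\left(g \right)} = \frac{9}{10 + g}$ ($f{\left(g \right)} = \frac{9}{14 + \left(-4 + g\right)} = \frac{9}{10 + g}$)
$F{\left(f{\left(26 \right)},n{\left(9,-15 \right)} \right)} - \left(-214477 - 240287\right) \left(190889 - 169968\right) = 684 - \left(-214477 - 240287\right) \left(190889 - 169968\right) = 684 - \left(-454764\right) 20921 = 684 - -9514117644 = 684 + 9514117644 = 9514118328$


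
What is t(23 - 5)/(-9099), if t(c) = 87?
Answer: -29/3033 ≈ -0.0095615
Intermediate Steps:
t(23 - 5)/(-9099) = 87/(-9099) = 87*(-1/9099) = -29/3033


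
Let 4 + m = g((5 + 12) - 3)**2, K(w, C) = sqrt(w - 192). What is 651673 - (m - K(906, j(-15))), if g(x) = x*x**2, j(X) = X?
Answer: -6877859 + sqrt(714) ≈ -6.8778e+6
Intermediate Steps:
g(x) = x**3
K(w, C) = sqrt(-192 + w)
m = 7529532 (m = -4 + (((5 + 12) - 3)**3)**2 = -4 + ((17 - 3)**3)**2 = -4 + (14**3)**2 = -4 + 2744**2 = -4 + 7529536 = 7529532)
651673 - (m - K(906, j(-15))) = 651673 - (7529532 - sqrt(-192 + 906)) = 651673 - (7529532 - sqrt(714)) = 651673 + (-7529532 + sqrt(714)) = -6877859 + sqrt(714)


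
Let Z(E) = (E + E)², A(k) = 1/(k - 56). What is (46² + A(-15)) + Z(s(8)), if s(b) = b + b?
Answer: 222939/71 ≈ 3140.0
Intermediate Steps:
s(b) = 2*b
A(k) = 1/(-56 + k)
Z(E) = 4*E² (Z(E) = (2*E)² = 4*E²)
(46² + A(-15)) + Z(s(8)) = (46² + 1/(-56 - 15)) + 4*(2*8)² = (2116 + 1/(-71)) + 4*16² = (2116 - 1/71) + 4*256 = 150235/71 + 1024 = 222939/71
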